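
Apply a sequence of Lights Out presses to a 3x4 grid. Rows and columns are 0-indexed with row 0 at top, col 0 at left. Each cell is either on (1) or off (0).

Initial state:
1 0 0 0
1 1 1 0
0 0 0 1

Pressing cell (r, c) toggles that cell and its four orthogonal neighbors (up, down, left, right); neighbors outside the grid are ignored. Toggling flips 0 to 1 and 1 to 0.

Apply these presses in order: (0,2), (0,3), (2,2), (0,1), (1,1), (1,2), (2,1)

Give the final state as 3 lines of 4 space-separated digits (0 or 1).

After press 1 at (0,2):
1 1 1 1
1 1 0 0
0 0 0 1

After press 2 at (0,3):
1 1 0 0
1 1 0 1
0 0 0 1

After press 3 at (2,2):
1 1 0 0
1 1 1 1
0 1 1 0

After press 4 at (0,1):
0 0 1 0
1 0 1 1
0 1 1 0

After press 5 at (1,1):
0 1 1 0
0 1 0 1
0 0 1 0

After press 6 at (1,2):
0 1 0 0
0 0 1 0
0 0 0 0

After press 7 at (2,1):
0 1 0 0
0 1 1 0
1 1 1 0

Answer: 0 1 0 0
0 1 1 0
1 1 1 0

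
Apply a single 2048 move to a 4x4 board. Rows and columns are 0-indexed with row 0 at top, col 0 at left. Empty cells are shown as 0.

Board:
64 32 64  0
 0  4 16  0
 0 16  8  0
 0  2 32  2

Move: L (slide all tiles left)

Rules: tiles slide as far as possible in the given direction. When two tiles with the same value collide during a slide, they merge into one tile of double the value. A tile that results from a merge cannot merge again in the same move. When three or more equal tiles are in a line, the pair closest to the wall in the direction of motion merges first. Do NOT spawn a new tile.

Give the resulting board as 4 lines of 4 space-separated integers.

Slide left:
row 0: [64, 32, 64, 0] -> [64, 32, 64, 0]
row 1: [0, 4, 16, 0] -> [4, 16, 0, 0]
row 2: [0, 16, 8, 0] -> [16, 8, 0, 0]
row 3: [0, 2, 32, 2] -> [2, 32, 2, 0]

Answer: 64 32 64  0
 4 16  0  0
16  8  0  0
 2 32  2  0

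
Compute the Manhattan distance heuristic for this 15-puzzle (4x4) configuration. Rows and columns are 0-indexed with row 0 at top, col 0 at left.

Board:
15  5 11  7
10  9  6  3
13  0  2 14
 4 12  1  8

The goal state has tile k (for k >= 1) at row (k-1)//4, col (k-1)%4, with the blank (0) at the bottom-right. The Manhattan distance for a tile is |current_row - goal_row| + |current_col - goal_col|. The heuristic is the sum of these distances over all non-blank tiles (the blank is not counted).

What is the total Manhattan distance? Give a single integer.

Tile 15: at (0,0), goal (3,2), distance |0-3|+|0-2| = 5
Tile 5: at (0,1), goal (1,0), distance |0-1|+|1-0| = 2
Tile 11: at (0,2), goal (2,2), distance |0-2|+|2-2| = 2
Tile 7: at (0,3), goal (1,2), distance |0-1|+|3-2| = 2
Tile 10: at (1,0), goal (2,1), distance |1-2|+|0-1| = 2
Tile 9: at (1,1), goal (2,0), distance |1-2|+|1-0| = 2
Tile 6: at (1,2), goal (1,1), distance |1-1|+|2-1| = 1
Tile 3: at (1,3), goal (0,2), distance |1-0|+|3-2| = 2
Tile 13: at (2,0), goal (3,0), distance |2-3|+|0-0| = 1
Tile 2: at (2,2), goal (0,1), distance |2-0|+|2-1| = 3
Tile 14: at (2,3), goal (3,1), distance |2-3|+|3-1| = 3
Tile 4: at (3,0), goal (0,3), distance |3-0|+|0-3| = 6
Tile 12: at (3,1), goal (2,3), distance |3-2|+|1-3| = 3
Tile 1: at (3,2), goal (0,0), distance |3-0|+|2-0| = 5
Tile 8: at (3,3), goal (1,3), distance |3-1|+|3-3| = 2
Sum: 5 + 2 + 2 + 2 + 2 + 2 + 1 + 2 + 1 + 3 + 3 + 6 + 3 + 5 + 2 = 41

Answer: 41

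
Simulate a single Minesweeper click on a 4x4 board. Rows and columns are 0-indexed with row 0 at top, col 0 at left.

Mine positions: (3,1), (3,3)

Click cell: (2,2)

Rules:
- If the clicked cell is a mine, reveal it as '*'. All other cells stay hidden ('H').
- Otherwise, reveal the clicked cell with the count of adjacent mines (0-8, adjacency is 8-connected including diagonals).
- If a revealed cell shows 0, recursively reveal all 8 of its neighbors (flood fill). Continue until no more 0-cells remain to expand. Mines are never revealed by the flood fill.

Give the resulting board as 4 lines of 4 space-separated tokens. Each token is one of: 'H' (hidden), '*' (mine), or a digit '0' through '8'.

H H H H
H H H H
H H 2 H
H H H H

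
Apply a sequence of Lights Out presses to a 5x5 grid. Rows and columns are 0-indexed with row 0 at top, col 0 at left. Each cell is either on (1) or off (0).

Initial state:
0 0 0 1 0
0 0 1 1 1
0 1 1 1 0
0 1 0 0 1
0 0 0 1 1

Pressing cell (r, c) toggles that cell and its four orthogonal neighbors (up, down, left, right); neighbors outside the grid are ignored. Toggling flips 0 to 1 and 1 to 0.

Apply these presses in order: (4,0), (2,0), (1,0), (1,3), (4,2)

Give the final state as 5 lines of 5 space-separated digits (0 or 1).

Answer: 1 0 0 0 0
0 1 0 0 0
0 0 1 0 0
0 1 1 0 1
1 0 1 0 1

Derivation:
After press 1 at (4,0):
0 0 0 1 0
0 0 1 1 1
0 1 1 1 0
1 1 0 0 1
1 1 0 1 1

After press 2 at (2,0):
0 0 0 1 0
1 0 1 1 1
1 0 1 1 0
0 1 0 0 1
1 1 0 1 1

After press 3 at (1,0):
1 0 0 1 0
0 1 1 1 1
0 0 1 1 0
0 1 0 0 1
1 1 0 1 1

After press 4 at (1,3):
1 0 0 0 0
0 1 0 0 0
0 0 1 0 0
0 1 0 0 1
1 1 0 1 1

After press 5 at (4,2):
1 0 0 0 0
0 1 0 0 0
0 0 1 0 0
0 1 1 0 1
1 0 1 0 1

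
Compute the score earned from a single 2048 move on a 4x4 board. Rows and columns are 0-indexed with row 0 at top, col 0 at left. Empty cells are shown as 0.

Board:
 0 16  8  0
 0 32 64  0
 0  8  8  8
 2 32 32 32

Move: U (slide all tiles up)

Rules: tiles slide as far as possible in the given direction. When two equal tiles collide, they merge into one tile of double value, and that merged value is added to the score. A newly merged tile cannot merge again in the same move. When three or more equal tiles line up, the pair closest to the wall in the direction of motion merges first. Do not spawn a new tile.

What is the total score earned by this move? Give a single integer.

Answer: 0

Derivation:
Slide up:
col 0: [0, 0, 0, 2] -> [2, 0, 0, 0]  score +0 (running 0)
col 1: [16, 32, 8, 32] -> [16, 32, 8, 32]  score +0 (running 0)
col 2: [8, 64, 8, 32] -> [8, 64, 8, 32]  score +0 (running 0)
col 3: [0, 0, 8, 32] -> [8, 32, 0, 0]  score +0 (running 0)
Board after move:
 2 16  8  8
 0 32 64 32
 0  8  8  0
 0 32 32  0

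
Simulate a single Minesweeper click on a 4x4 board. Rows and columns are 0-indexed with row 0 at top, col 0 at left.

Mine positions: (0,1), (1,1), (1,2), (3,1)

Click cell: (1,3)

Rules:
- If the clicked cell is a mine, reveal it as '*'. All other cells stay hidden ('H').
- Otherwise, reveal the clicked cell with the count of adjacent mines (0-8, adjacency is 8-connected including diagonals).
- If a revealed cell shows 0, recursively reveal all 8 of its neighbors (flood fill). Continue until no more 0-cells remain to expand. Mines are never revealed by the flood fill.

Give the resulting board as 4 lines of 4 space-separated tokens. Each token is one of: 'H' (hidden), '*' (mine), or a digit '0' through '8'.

H H H H
H H H 1
H H H H
H H H H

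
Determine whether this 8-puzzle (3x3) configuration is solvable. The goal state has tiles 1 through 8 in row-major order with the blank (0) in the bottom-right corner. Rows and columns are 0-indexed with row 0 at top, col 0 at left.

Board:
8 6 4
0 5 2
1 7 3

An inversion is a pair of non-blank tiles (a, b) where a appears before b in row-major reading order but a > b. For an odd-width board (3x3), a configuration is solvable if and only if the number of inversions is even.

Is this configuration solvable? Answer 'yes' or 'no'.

Inversions (pairs i<j in row-major order where tile[i] > tile[j] > 0): 20
20 is even, so the puzzle is solvable.

Answer: yes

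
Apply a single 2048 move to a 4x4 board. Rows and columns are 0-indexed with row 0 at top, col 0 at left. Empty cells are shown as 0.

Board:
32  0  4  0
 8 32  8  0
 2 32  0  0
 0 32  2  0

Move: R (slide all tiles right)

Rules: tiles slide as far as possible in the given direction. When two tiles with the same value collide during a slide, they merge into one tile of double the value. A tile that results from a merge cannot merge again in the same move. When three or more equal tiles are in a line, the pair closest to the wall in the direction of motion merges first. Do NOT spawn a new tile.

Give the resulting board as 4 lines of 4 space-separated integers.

Slide right:
row 0: [32, 0, 4, 0] -> [0, 0, 32, 4]
row 1: [8, 32, 8, 0] -> [0, 8, 32, 8]
row 2: [2, 32, 0, 0] -> [0, 0, 2, 32]
row 3: [0, 32, 2, 0] -> [0, 0, 32, 2]

Answer:  0  0 32  4
 0  8 32  8
 0  0  2 32
 0  0 32  2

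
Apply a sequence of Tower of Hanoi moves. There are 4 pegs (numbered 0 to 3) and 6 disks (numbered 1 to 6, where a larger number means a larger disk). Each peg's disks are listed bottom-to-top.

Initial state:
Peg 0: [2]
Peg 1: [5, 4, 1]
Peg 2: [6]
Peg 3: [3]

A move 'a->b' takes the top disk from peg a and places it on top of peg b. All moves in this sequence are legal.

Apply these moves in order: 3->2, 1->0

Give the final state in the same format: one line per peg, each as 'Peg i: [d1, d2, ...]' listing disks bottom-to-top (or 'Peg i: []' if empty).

After move 1 (3->2):
Peg 0: [2]
Peg 1: [5, 4, 1]
Peg 2: [6, 3]
Peg 3: []

After move 2 (1->0):
Peg 0: [2, 1]
Peg 1: [5, 4]
Peg 2: [6, 3]
Peg 3: []

Answer: Peg 0: [2, 1]
Peg 1: [5, 4]
Peg 2: [6, 3]
Peg 3: []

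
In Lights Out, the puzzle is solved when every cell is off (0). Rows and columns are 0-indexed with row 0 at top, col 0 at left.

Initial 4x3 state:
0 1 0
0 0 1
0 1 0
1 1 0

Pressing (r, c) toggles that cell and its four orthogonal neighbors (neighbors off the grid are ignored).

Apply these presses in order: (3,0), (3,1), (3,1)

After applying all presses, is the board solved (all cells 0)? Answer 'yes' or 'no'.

Answer: no

Derivation:
After press 1 at (3,0):
0 1 0
0 0 1
1 1 0
0 0 0

After press 2 at (3,1):
0 1 0
0 0 1
1 0 0
1 1 1

After press 3 at (3,1):
0 1 0
0 0 1
1 1 0
0 0 0

Lights still on: 4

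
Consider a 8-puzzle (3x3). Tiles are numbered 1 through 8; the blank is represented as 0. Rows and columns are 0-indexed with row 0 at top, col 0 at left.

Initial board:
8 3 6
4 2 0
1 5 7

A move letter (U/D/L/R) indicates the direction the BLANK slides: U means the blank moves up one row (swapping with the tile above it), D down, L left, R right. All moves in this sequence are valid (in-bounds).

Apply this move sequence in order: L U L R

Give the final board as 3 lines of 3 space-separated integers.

Answer: 8 0 6
4 3 2
1 5 7

Derivation:
After move 1 (L):
8 3 6
4 0 2
1 5 7

After move 2 (U):
8 0 6
4 3 2
1 5 7

After move 3 (L):
0 8 6
4 3 2
1 5 7

After move 4 (R):
8 0 6
4 3 2
1 5 7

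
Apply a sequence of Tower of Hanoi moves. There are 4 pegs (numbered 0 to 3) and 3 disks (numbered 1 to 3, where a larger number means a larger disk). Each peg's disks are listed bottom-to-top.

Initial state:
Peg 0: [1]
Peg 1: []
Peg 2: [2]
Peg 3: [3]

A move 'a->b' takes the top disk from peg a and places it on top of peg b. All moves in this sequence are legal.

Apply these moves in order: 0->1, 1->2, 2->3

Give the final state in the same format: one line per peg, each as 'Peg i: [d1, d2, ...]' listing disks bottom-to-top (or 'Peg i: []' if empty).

Answer: Peg 0: []
Peg 1: []
Peg 2: [2]
Peg 3: [3, 1]

Derivation:
After move 1 (0->1):
Peg 0: []
Peg 1: [1]
Peg 2: [2]
Peg 3: [3]

After move 2 (1->2):
Peg 0: []
Peg 1: []
Peg 2: [2, 1]
Peg 3: [3]

After move 3 (2->3):
Peg 0: []
Peg 1: []
Peg 2: [2]
Peg 3: [3, 1]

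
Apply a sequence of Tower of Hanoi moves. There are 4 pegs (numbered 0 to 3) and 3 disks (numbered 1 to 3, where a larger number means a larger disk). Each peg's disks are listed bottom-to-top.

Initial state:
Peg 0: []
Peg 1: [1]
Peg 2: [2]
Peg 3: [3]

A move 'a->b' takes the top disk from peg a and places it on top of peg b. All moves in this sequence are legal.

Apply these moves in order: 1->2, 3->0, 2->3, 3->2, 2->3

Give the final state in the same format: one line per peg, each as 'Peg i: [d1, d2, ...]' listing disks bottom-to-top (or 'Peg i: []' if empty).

Answer: Peg 0: [3]
Peg 1: []
Peg 2: [2]
Peg 3: [1]

Derivation:
After move 1 (1->2):
Peg 0: []
Peg 1: []
Peg 2: [2, 1]
Peg 3: [3]

After move 2 (3->0):
Peg 0: [3]
Peg 1: []
Peg 2: [2, 1]
Peg 3: []

After move 3 (2->3):
Peg 0: [3]
Peg 1: []
Peg 2: [2]
Peg 3: [1]

After move 4 (3->2):
Peg 0: [3]
Peg 1: []
Peg 2: [2, 1]
Peg 3: []

After move 5 (2->3):
Peg 0: [3]
Peg 1: []
Peg 2: [2]
Peg 3: [1]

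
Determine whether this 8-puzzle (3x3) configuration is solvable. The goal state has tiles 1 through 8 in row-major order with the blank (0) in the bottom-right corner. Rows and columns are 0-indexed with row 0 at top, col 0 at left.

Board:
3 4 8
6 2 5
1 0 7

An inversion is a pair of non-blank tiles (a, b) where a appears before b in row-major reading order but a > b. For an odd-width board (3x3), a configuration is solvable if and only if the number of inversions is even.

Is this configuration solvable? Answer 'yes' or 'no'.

Answer: yes

Derivation:
Inversions (pairs i<j in row-major order where tile[i] > tile[j] > 0): 14
14 is even, so the puzzle is solvable.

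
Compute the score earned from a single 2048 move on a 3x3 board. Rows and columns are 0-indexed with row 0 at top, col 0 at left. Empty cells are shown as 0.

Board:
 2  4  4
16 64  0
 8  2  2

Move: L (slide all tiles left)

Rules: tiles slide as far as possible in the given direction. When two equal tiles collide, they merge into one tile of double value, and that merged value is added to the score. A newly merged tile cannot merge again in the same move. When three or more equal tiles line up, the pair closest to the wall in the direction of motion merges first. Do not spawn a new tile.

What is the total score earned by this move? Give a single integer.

Answer: 12

Derivation:
Slide left:
row 0: [2, 4, 4] -> [2, 8, 0]  score +8 (running 8)
row 1: [16, 64, 0] -> [16, 64, 0]  score +0 (running 8)
row 2: [8, 2, 2] -> [8, 4, 0]  score +4 (running 12)
Board after move:
 2  8  0
16 64  0
 8  4  0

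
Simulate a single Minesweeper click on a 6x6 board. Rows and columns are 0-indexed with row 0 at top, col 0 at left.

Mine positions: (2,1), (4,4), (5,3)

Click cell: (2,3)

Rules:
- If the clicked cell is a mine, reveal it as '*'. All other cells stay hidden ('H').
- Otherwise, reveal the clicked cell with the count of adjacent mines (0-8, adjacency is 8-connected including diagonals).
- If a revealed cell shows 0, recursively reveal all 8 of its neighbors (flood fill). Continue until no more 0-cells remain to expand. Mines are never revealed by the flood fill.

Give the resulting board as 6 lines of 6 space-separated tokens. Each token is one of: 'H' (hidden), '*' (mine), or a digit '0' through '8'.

0 0 0 0 0 0
1 1 1 0 0 0
H H 1 0 0 0
H H 1 1 1 1
H H H H H H
H H H H H H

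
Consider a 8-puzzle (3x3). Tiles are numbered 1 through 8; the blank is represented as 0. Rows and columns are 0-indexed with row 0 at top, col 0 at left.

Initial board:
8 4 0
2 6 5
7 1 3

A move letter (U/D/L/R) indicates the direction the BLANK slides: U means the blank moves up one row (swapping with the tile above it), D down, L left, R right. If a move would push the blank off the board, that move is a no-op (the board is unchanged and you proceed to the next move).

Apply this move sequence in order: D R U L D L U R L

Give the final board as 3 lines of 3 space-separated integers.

After move 1 (D):
8 4 5
2 6 0
7 1 3

After move 2 (R):
8 4 5
2 6 0
7 1 3

After move 3 (U):
8 4 0
2 6 5
7 1 3

After move 4 (L):
8 0 4
2 6 5
7 1 3

After move 5 (D):
8 6 4
2 0 5
7 1 3

After move 6 (L):
8 6 4
0 2 5
7 1 3

After move 7 (U):
0 6 4
8 2 5
7 1 3

After move 8 (R):
6 0 4
8 2 5
7 1 3

After move 9 (L):
0 6 4
8 2 5
7 1 3

Answer: 0 6 4
8 2 5
7 1 3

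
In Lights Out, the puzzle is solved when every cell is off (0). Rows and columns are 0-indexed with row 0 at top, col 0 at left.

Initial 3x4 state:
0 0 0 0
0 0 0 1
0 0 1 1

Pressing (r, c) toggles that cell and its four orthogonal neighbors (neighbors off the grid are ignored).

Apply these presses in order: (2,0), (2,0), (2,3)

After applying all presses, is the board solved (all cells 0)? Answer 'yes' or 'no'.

Answer: yes

Derivation:
After press 1 at (2,0):
0 0 0 0
1 0 0 1
1 1 1 1

After press 2 at (2,0):
0 0 0 0
0 0 0 1
0 0 1 1

After press 3 at (2,3):
0 0 0 0
0 0 0 0
0 0 0 0

Lights still on: 0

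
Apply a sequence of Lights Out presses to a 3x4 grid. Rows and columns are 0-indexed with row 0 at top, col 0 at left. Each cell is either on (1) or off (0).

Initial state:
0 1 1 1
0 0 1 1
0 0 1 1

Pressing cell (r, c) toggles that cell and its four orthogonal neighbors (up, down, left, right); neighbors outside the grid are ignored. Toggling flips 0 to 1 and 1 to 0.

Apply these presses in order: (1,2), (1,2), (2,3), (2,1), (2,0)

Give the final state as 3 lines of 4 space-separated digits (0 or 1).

Answer: 0 1 1 1
1 1 1 0
0 0 1 0

Derivation:
After press 1 at (1,2):
0 1 0 1
0 1 0 0
0 0 0 1

After press 2 at (1,2):
0 1 1 1
0 0 1 1
0 0 1 1

After press 3 at (2,3):
0 1 1 1
0 0 1 0
0 0 0 0

After press 4 at (2,1):
0 1 1 1
0 1 1 0
1 1 1 0

After press 5 at (2,0):
0 1 1 1
1 1 1 0
0 0 1 0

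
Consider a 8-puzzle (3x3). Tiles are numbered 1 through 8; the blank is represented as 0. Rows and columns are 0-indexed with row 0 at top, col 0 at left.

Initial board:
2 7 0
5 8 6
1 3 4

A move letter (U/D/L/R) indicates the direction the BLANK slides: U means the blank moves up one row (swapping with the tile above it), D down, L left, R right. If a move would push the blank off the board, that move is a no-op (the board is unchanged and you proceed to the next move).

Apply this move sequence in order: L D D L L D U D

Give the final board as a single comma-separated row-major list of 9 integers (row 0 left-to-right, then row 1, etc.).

After move 1 (L):
2 0 7
5 8 6
1 3 4

After move 2 (D):
2 8 7
5 0 6
1 3 4

After move 3 (D):
2 8 7
5 3 6
1 0 4

After move 4 (L):
2 8 7
5 3 6
0 1 4

After move 5 (L):
2 8 7
5 3 6
0 1 4

After move 6 (D):
2 8 7
5 3 6
0 1 4

After move 7 (U):
2 8 7
0 3 6
5 1 4

After move 8 (D):
2 8 7
5 3 6
0 1 4

Answer: 2, 8, 7, 5, 3, 6, 0, 1, 4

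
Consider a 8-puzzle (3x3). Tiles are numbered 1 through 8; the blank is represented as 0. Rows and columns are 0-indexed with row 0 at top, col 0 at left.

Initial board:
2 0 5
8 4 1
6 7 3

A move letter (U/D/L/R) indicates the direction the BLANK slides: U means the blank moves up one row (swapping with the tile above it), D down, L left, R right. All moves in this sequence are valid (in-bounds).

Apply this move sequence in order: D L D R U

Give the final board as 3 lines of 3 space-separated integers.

After move 1 (D):
2 4 5
8 0 1
6 7 3

After move 2 (L):
2 4 5
0 8 1
6 7 3

After move 3 (D):
2 4 5
6 8 1
0 7 3

After move 4 (R):
2 4 5
6 8 1
7 0 3

After move 5 (U):
2 4 5
6 0 1
7 8 3

Answer: 2 4 5
6 0 1
7 8 3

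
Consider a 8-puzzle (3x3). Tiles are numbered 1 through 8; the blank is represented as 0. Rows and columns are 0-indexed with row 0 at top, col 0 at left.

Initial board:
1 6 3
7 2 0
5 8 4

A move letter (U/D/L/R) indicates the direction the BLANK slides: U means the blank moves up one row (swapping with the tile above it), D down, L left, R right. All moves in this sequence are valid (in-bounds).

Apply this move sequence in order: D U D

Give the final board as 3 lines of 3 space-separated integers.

Answer: 1 6 3
7 2 4
5 8 0

Derivation:
After move 1 (D):
1 6 3
7 2 4
5 8 0

After move 2 (U):
1 6 3
7 2 0
5 8 4

After move 3 (D):
1 6 3
7 2 4
5 8 0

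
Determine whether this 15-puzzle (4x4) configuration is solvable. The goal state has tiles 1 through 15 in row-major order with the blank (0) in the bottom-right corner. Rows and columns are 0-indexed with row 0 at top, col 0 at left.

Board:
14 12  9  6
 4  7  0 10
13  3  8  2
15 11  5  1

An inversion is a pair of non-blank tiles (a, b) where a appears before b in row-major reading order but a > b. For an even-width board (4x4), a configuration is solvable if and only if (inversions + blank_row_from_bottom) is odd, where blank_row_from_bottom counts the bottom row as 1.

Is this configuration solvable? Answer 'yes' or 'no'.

Inversions: 67
Blank is in row 1 (0-indexed from top), which is row 3 counting from the bottom (bottom = 1).
67 + 3 = 70, which is even, so the puzzle is not solvable.

Answer: no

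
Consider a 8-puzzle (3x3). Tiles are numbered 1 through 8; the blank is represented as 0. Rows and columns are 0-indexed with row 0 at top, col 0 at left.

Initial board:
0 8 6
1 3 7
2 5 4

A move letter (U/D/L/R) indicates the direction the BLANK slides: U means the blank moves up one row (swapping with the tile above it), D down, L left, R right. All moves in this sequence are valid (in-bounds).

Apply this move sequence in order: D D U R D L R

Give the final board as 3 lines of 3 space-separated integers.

Answer: 1 8 6
3 5 7
2 0 4

Derivation:
After move 1 (D):
1 8 6
0 3 7
2 5 4

After move 2 (D):
1 8 6
2 3 7
0 5 4

After move 3 (U):
1 8 6
0 3 7
2 5 4

After move 4 (R):
1 8 6
3 0 7
2 5 4

After move 5 (D):
1 8 6
3 5 7
2 0 4

After move 6 (L):
1 8 6
3 5 7
0 2 4

After move 7 (R):
1 8 6
3 5 7
2 0 4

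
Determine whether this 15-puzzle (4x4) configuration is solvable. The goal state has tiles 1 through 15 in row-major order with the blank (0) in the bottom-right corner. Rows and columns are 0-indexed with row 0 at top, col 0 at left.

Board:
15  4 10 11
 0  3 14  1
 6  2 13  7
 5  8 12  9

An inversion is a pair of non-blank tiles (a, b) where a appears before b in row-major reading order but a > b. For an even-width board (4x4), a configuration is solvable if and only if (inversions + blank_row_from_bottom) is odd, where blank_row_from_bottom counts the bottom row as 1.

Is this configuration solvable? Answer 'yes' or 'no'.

Inversions: 53
Blank is in row 1 (0-indexed from top), which is row 3 counting from the bottom (bottom = 1).
53 + 3 = 56, which is even, so the puzzle is not solvable.

Answer: no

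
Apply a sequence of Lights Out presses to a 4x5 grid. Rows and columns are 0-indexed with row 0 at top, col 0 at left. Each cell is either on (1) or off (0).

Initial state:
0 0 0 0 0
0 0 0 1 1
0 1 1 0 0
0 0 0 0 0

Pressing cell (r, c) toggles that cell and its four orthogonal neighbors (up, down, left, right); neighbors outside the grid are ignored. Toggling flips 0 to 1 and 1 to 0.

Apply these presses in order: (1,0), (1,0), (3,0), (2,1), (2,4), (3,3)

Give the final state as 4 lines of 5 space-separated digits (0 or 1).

After press 1 at (1,0):
1 0 0 0 0
1 1 0 1 1
1 1 1 0 0
0 0 0 0 0

After press 2 at (1,0):
0 0 0 0 0
0 0 0 1 1
0 1 1 0 0
0 0 0 0 0

After press 3 at (3,0):
0 0 0 0 0
0 0 0 1 1
1 1 1 0 0
1 1 0 0 0

After press 4 at (2,1):
0 0 0 0 0
0 1 0 1 1
0 0 0 0 0
1 0 0 0 0

After press 5 at (2,4):
0 0 0 0 0
0 1 0 1 0
0 0 0 1 1
1 0 0 0 1

After press 6 at (3,3):
0 0 0 0 0
0 1 0 1 0
0 0 0 0 1
1 0 1 1 0

Answer: 0 0 0 0 0
0 1 0 1 0
0 0 0 0 1
1 0 1 1 0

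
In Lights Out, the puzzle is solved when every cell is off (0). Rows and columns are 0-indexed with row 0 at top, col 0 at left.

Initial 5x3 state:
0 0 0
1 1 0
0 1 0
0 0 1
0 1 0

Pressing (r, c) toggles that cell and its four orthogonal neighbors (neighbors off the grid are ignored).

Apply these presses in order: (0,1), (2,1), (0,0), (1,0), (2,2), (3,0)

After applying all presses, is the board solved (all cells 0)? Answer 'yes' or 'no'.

After press 1 at (0,1):
1 1 1
1 0 0
0 1 0
0 0 1
0 1 0

After press 2 at (2,1):
1 1 1
1 1 0
1 0 1
0 1 1
0 1 0

After press 3 at (0,0):
0 0 1
0 1 0
1 0 1
0 1 1
0 1 0

After press 4 at (1,0):
1 0 1
1 0 0
0 0 1
0 1 1
0 1 0

After press 5 at (2,2):
1 0 1
1 0 1
0 1 0
0 1 0
0 1 0

After press 6 at (3,0):
1 0 1
1 0 1
1 1 0
1 0 0
1 1 0

Lights still on: 9

Answer: no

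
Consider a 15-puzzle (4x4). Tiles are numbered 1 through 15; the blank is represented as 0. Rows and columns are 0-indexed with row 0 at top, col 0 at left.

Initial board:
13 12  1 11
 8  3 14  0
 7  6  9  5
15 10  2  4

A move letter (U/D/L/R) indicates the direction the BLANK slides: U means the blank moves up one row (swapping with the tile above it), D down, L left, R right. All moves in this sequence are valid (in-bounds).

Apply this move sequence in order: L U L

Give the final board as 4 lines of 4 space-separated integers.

After move 1 (L):
13 12  1 11
 8  3  0 14
 7  6  9  5
15 10  2  4

After move 2 (U):
13 12  0 11
 8  3  1 14
 7  6  9  5
15 10  2  4

After move 3 (L):
13  0 12 11
 8  3  1 14
 7  6  9  5
15 10  2  4

Answer: 13  0 12 11
 8  3  1 14
 7  6  9  5
15 10  2  4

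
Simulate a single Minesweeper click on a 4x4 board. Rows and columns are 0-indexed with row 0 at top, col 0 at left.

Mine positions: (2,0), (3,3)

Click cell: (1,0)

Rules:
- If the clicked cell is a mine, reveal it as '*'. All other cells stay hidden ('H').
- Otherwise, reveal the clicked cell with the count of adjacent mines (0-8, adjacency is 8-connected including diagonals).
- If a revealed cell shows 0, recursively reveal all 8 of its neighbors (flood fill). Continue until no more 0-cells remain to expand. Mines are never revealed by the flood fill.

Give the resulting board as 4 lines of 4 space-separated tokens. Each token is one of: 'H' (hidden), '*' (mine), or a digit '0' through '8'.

H H H H
1 H H H
H H H H
H H H H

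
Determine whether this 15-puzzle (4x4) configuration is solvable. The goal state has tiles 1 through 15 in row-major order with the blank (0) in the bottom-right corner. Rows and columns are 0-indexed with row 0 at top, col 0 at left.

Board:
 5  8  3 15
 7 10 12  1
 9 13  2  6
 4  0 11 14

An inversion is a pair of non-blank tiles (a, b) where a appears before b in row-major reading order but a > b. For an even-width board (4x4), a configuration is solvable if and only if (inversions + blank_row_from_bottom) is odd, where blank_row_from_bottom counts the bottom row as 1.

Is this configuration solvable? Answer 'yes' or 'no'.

Inversions: 46
Blank is in row 3 (0-indexed from top), which is row 1 counting from the bottom (bottom = 1).
46 + 1 = 47, which is odd, so the puzzle is solvable.

Answer: yes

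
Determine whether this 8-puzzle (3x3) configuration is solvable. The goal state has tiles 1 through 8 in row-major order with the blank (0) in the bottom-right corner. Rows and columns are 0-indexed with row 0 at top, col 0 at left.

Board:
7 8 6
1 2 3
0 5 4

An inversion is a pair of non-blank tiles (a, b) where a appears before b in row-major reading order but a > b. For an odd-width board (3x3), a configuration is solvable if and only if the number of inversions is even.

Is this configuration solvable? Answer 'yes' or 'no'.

Answer: yes

Derivation:
Inversions (pairs i<j in row-major order where tile[i] > tile[j] > 0): 18
18 is even, so the puzzle is solvable.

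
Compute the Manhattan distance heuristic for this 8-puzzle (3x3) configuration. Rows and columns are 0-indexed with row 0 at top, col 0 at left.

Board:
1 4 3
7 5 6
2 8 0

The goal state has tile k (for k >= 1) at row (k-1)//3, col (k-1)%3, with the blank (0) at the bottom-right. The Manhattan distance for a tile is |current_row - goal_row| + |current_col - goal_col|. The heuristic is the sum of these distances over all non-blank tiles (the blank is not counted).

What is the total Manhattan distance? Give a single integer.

Answer: 6

Derivation:
Tile 1: (0,0)->(0,0) = 0
Tile 4: (0,1)->(1,0) = 2
Tile 3: (0,2)->(0,2) = 0
Tile 7: (1,0)->(2,0) = 1
Tile 5: (1,1)->(1,1) = 0
Tile 6: (1,2)->(1,2) = 0
Tile 2: (2,0)->(0,1) = 3
Tile 8: (2,1)->(2,1) = 0
Sum: 0 + 2 + 0 + 1 + 0 + 0 + 3 + 0 = 6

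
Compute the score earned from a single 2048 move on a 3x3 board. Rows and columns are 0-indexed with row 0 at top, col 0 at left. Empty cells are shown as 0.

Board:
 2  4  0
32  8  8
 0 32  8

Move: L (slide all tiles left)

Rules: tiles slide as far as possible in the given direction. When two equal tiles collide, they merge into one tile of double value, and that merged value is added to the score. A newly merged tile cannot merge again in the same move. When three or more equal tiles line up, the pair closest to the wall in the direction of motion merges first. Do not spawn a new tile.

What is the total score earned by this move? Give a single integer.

Answer: 16

Derivation:
Slide left:
row 0: [2, 4, 0] -> [2, 4, 0]  score +0 (running 0)
row 1: [32, 8, 8] -> [32, 16, 0]  score +16 (running 16)
row 2: [0, 32, 8] -> [32, 8, 0]  score +0 (running 16)
Board after move:
 2  4  0
32 16  0
32  8  0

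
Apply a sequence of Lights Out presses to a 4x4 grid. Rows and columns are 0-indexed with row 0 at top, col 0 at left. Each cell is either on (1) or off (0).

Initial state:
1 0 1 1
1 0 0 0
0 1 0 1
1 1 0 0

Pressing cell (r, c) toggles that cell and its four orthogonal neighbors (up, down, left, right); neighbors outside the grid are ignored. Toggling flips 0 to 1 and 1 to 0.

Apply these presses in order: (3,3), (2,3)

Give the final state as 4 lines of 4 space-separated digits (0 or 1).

After press 1 at (3,3):
1 0 1 1
1 0 0 0
0 1 0 0
1 1 1 1

After press 2 at (2,3):
1 0 1 1
1 0 0 1
0 1 1 1
1 1 1 0

Answer: 1 0 1 1
1 0 0 1
0 1 1 1
1 1 1 0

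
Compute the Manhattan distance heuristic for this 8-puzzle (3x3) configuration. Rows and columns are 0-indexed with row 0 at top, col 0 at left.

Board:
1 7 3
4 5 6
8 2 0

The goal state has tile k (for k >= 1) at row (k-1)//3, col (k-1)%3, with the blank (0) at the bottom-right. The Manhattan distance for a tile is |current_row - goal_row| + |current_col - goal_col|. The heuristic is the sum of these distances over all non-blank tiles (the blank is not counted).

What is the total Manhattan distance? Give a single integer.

Tile 1: (0,0)->(0,0) = 0
Tile 7: (0,1)->(2,0) = 3
Tile 3: (0,2)->(0,2) = 0
Tile 4: (1,0)->(1,0) = 0
Tile 5: (1,1)->(1,1) = 0
Tile 6: (1,2)->(1,2) = 0
Tile 8: (2,0)->(2,1) = 1
Tile 2: (2,1)->(0,1) = 2
Sum: 0 + 3 + 0 + 0 + 0 + 0 + 1 + 2 = 6

Answer: 6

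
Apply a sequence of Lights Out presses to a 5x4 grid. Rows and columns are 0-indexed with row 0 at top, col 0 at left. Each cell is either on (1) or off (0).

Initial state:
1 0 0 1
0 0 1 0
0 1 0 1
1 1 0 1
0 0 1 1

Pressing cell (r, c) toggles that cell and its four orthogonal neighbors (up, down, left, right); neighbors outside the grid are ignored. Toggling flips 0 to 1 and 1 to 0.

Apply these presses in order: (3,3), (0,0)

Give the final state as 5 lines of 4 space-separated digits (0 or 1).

After press 1 at (3,3):
1 0 0 1
0 0 1 0
0 1 0 0
1 1 1 0
0 0 1 0

After press 2 at (0,0):
0 1 0 1
1 0 1 0
0 1 0 0
1 1 1 0
0 0 1 0

Answer: 0 1 0 1
1 0 1 0
0 1 0 0
1 1 1 0
0 0 1 0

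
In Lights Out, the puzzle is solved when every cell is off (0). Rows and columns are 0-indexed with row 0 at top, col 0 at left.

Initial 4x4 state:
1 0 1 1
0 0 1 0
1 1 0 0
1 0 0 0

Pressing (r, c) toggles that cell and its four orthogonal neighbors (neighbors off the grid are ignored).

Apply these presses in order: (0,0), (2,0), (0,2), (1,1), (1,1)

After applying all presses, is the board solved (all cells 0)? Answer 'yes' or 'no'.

After press 1 at (0,0):
0 1 1 1
1 0 1 0
1 1 0 0
1 0 0 0

After press 2 at (2,0):
0 1 1 1
0 0 1 0
0 0 0 0
0 0 0 0

After press 3 at (0,2):
0 0 0 0
0 0 0 0
0 0 0 0
0 0 0 0

After press 4 at (1,1):
0 1 0 0
1 1 1 0
0 1 0 0
0 0 0 0

After press 5 at (1,1):
0 0 0 0
0 0 0 0
0 0 0 0
0 0 0 0

Lights still on: 0

Answer: yes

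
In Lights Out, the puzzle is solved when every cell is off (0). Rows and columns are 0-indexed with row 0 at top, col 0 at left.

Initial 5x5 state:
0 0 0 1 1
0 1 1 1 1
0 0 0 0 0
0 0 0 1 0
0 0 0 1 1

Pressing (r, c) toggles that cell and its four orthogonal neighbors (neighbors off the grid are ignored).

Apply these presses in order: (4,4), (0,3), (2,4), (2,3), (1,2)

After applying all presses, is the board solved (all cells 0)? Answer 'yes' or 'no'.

After press 1 at (4,4):
0 0 0 1 1
0 1 1 1 1
0 0 0 0 0
0 0 0 1 1
0 0 0 0 0

After press 2 at (0,3):
0 0 1 0 0
0 1 1 0 1
0 0 0 0 0
0 0 0 1 1
0 0 0 0 0

After press 3 at (2,4):
0 0 1 0 0
0 1 1 0 0
0 0 0 1 1
0 0 0 1 0
0 0 0 0 0

After press 4 at (2,3):
0 0 1 0 0
0 1 1 1 0
0 0 1 0 0
0 0 0 0 0
0 0 0 0 0

After press 5 at (1,2):
0 0 0 0 0
0 0 0 0 0
0 0 0 0 0
0 0 0 0 0
0 0 0 0 0

Lights still on: 0

Answer: yes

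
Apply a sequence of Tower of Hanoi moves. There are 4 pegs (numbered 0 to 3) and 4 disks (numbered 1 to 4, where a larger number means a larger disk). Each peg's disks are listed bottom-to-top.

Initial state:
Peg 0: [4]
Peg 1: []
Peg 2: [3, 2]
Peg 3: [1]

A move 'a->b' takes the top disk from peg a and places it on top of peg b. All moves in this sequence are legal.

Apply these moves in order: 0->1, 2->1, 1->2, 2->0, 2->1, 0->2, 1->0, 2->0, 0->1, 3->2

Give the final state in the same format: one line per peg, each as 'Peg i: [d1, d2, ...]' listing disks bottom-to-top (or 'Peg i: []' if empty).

After move 1 (0->1):
Peg 0: []
Peg 1: [4]
Peg 2: [3, 2]
Peg 3: [1]

After move 2 (2->1):
Peg 0: []
Peg 1: [4, 2]
Peg 2: [3]
Peg 3: [1]

After move 3 (1->2):
Peg 0: []
Peg 1: [4]
Peg 2: [3, 2]
Peg 3: [1]

After move 4 (2->0):
Peg 0: [2]
Peg 1: [4]
Peg 2: [3]
Peg 3: [1]

After move 5 (2->1):
Peg 0: [2]
Peg 1: [4, 3]
Peg 2: []
Peg 3: [1]

After move 6 (0->2):
Peg 0: []
Peg 1: [4, 3]
Peg 2: [2]
Peg 3: [1]

After move 7 (1->0):
Peg 0: [3]
Peg 1: [4]
Peg 2: [2]
Peg 3: [1]

After move 8 (2->0):
Peg 0: [3, 2]
Peg 1: [4]
Peg 2: []
Peg 3: [1]

After move 9 (0->1):
Peg 0: [3]
Peg 1: [4, 2]
Peg 2: []
Peg 3: [1]

After move 10 (3->2):
Peg 0: [3]
Peg 1: [4, 2]
Peg 2: [1]
Peg 3: []

Answer: Peg 0: [3]
Peg 1: [4, 2]
Peg 2: [1]
Peg 3: []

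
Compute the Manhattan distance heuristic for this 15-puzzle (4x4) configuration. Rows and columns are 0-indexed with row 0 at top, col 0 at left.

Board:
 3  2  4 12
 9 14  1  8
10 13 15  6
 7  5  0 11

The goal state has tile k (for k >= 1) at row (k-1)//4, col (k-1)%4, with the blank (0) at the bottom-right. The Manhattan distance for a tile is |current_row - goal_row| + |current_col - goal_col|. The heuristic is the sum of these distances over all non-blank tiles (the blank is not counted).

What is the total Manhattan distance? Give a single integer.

Answer: 27

Derivation:
Tile 3: at (0,0), goal (0,2), distance |0-0|+|0-2| = 2
Tile 2: at (0,1), goal (0,1), distance |0-0|+|1-1| = 0
Tile 4: at (0,2), goal (0,3), distance |0-0|+|2-3| = 1
Tile 12: at (0,3), goal (2,3), distance |0-2|+|3-3| = 2
Tile 9: at (1,0), goal (2,0), distance |1-2|+|0-0| = 1
Tile 14: at (1,1), goal (3,1), distance |1-3|+|1-1| = 2
Tile 1: at (1,2), goal (0,0), distance |1-0|+|2-0| = 3
Tile 8: at (1,3), goal (1,3), distance |1-1|+|3-3| = 0
Tile 10: at (2,0), goal (2,1), distance |2-2|+|0-1| = 1
Tile 13: at (2,1), goal (3,0), distance |2-3|+|1-0| = 2
Tile 15: at (2,2), goal (3,2), distance |2-3|+|2-2| = 1
Tile 6: at (2,3), goal (1,1), distance |2-1|+|3-1| = 3
Tile 7: at (3,0), goal (1,2), distance |3-1|+|0-2| = 4
Tile 5: at (3,1), goal (1,0), distance |3-1|+|1-0| = 3
Tile 11: at (3,3), goal (2,2), distance |3-2|+|3-2| = 2
Sum: 2 + 0 + 1 + 2 + 1 + 2 + 3 + 0 + 1 + 2 + 1 + 3 + 4 + 3 + 2 = 27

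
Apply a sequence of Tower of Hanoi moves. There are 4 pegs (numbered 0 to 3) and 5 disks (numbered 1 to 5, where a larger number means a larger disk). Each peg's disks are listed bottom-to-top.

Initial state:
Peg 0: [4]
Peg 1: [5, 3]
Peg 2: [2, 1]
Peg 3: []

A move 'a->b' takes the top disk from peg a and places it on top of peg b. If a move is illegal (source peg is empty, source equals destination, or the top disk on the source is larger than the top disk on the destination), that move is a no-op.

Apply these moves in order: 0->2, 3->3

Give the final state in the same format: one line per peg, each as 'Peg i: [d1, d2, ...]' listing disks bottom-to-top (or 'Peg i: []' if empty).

After move 1 (0->2):
Peg 0: [4]
Peg 1: [5, 3]
Peg 2: [2, 1]
Peg 3: []

After move 2 (3->3):
Peg 0: [4]
Peg 1: [5, 3]
Peg 2: [2, 1]
Peg 3: []

Answer: Peg 0: [4]
Peg 1: [5, 3]
Peg 2: [2, 1]
Peg 3: []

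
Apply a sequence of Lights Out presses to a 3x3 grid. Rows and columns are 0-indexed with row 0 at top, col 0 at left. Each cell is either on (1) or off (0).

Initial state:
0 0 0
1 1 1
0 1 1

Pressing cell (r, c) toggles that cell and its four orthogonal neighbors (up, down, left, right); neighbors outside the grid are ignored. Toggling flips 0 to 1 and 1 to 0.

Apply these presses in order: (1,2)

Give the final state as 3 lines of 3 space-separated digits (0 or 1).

Answer: 0 0 1
1 0 0
0 1 0

Derivation:
After press 1 at (1,2):
0 0 1
1 0 0
0 1 0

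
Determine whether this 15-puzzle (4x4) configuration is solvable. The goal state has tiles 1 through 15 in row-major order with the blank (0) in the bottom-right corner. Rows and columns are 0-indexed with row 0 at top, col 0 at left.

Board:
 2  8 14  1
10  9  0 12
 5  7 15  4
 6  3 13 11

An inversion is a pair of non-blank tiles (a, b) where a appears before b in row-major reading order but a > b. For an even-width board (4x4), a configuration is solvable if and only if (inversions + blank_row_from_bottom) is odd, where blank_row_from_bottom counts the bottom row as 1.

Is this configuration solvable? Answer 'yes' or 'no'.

Inversions: 48
Blank is in row 1 (0-indexed from top), which is row 3 counting from the bottom (bottom = 1).
48 + 3 = 51, which is odd, so the puzzle is solvable.

Answer: yes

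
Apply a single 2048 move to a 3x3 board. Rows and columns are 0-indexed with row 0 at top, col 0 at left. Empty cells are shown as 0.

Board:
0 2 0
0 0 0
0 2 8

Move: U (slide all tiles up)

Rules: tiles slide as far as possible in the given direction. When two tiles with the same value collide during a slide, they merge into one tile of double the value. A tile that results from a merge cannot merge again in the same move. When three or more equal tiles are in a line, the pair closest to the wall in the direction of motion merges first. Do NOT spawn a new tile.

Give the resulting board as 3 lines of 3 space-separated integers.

Answer: 0 4 8
0 0 0
0 0 0

Derivation:
Slide up:
col 0: [0, 0, 0] -> [0, 0, 0]
col 1: [2, 0, 2] -> [4, 0, 0]
col 2: [0, 0, 8] -> [8, 0, 0]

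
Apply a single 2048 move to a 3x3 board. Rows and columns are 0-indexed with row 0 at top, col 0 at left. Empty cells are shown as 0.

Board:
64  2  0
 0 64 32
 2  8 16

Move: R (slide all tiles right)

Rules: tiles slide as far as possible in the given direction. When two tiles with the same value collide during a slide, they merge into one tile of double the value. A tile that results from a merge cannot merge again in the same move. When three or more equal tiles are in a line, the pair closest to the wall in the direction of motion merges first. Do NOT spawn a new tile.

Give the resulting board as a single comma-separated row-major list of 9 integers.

Slide right:
row 0: [64, 2, 0] -> [0, 64, 2]
row 1: [0, 64, 32] -> [0, 64, 32]
row 2: [2, 8, 16] -> [2, 8, 16]

Answer: 0, 64, 2, 0, 64, 32, 2, 8, 16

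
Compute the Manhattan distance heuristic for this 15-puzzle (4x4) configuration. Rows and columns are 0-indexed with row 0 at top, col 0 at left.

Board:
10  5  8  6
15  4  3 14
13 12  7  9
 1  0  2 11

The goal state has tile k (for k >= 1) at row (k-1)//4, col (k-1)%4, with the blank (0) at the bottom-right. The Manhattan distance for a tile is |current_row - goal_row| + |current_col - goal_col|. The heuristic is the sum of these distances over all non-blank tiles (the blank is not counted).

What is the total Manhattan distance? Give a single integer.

Tile 10: (0,0)->(2,1) = 3
Tile 5: (0,1)->(1,0) = 2
Tile 8: (0,2)->(1,3) = 2
Tile 6: (0,3)->(1,1) = 3
Tile 15: (1,0)->(3,2) = 4
Tile 4: (1,1)->(0,3) = 3
Tile 3: (1,2)->(0,2) = 1
Tile 14: (1,3)->(3,1) = 4
Tile 13: (2,0)->(3,0) = 1
Tile 12: (2,1)->(2,3) = 2
Tile 7: (2,2)->(1,2) = 1
Tile 9: (2,3)->(2,0) = 3
Tile 1: (3,0)->(0,0) = 3
Tile 2: (3,2)->(0,1) = 4
Tile 11: (3,3)->(2,2) = 2
Sum: 3 + 2 + 2 + 3 + 4 + 3 + 1 + 4 + 1 + 2 + 1 + 3 + 3 + 4 + 2 = 38

Answer: 38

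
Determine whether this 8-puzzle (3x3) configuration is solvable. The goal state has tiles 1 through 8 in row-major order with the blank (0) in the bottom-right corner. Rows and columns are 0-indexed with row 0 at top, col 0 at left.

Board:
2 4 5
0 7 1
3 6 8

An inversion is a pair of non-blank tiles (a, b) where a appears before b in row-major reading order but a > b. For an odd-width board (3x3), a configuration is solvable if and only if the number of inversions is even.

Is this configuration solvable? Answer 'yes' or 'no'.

Answer: yes

Derivation:
Inversions (pairs i<j in row-major order where tile[i] > tile[j] > 0): 8
8 is even, so the puzzle is solvable.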